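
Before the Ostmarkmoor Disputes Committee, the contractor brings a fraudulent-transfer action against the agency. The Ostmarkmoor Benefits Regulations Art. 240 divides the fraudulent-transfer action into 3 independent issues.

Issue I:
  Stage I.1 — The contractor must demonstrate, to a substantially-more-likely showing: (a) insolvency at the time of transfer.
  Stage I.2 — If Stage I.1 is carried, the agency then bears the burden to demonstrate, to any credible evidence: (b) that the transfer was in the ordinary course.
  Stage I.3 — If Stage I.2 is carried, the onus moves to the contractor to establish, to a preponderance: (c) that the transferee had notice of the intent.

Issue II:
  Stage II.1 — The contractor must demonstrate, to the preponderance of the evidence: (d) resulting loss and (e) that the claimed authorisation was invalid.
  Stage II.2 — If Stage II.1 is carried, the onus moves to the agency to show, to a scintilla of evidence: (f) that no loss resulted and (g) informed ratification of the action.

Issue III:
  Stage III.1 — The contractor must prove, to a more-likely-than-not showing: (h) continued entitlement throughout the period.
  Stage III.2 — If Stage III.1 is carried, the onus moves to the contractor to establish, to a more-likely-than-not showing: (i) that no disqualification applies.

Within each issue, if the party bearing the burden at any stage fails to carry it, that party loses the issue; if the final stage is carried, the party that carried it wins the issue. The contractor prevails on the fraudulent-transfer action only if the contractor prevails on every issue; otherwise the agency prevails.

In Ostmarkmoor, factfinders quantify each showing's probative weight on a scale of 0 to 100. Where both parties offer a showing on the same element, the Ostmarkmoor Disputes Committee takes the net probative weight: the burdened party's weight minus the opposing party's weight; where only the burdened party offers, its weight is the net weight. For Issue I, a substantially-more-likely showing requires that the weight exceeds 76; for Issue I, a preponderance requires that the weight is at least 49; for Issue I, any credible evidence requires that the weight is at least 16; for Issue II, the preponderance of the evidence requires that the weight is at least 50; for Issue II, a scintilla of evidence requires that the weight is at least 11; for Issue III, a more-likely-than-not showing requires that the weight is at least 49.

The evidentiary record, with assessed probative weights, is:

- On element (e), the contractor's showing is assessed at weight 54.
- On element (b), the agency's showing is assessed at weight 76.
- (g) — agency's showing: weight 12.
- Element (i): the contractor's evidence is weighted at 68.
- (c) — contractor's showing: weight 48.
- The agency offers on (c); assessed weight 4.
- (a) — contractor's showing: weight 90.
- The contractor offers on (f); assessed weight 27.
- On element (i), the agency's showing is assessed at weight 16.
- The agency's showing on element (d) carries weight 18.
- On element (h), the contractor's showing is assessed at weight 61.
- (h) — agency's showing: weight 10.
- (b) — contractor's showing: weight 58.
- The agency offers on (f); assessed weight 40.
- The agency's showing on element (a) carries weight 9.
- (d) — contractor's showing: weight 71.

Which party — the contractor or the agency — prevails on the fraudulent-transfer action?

agency

— Issue I —
At Stage I.1 the contractor must meet a substantially-more-likely showing (weight exceeds 76): on (a) the weight is 90 less the opposing 9 gives net 81, which does exceed 76, so (a) meets the standard.
  Stage I.1 is satisfied; the onus moves to the agency.
At Stage I.2 the agency must meet any credible evidence (weight is at least 16): on (b) the weight is 76 less the opposing 58 gives net 18, which does reach 16, so (b) meets the standard.
  All elements met. The burden passes to the contractor.
At Stage I.3 the contractor must meet a preponderance (weight is at least 49): on (c) the weight is 48 less the opposing 4 gives net 44, which does not reach 49, so (c) does not meet the standard.
  The contractor does not carry Stage I.3.
The analysis ends at Stage I.3; the agency prevails on this issue.
— Issue II —
Stage II.1 (contractor, the preponderance of the evidence, weight is at least 50): (d) net 71−18=53 ≥ 50 — meets; (e) 54 ≥ 50 — meets.
  Stage II.1 carried; the burden shifts to the agency.
Stage II.2 (agency, a scintilla of evidence, weight is at least 11): (f) net 40−27=13 ≥ 11 — meets; (g) 12 ≥ 11 — meets.
  Stage II.2 carried; the final stage is satisfied.
With every stage satisfied, the agency prevails on this issue.
— Issue III —
At Stage III.1 the contractor must meet a more-likely-than-not showing (weight is at least 49): on (h) the weight is 61 less the opposing 10 gives net 51, ≥ 49, so (h) meets the standard.
  All elements met. The contractor retains the burden for Stage III.2.
At Stage III.2 the contractor must meet a more-likely-than-not showing (weight is at least 49): on (i) the weight is 68 less the opposing 16 gives net 52, ≥ 49, so (i) meets the standard.
  All elements met at the final stage.
Every stage carried; the contractor prevails on this issue.
Per-issue: Issue I → agency; Issue II → agency; Issue III → contractor. The contractor must prevail on every issue; overall, the agency prevails.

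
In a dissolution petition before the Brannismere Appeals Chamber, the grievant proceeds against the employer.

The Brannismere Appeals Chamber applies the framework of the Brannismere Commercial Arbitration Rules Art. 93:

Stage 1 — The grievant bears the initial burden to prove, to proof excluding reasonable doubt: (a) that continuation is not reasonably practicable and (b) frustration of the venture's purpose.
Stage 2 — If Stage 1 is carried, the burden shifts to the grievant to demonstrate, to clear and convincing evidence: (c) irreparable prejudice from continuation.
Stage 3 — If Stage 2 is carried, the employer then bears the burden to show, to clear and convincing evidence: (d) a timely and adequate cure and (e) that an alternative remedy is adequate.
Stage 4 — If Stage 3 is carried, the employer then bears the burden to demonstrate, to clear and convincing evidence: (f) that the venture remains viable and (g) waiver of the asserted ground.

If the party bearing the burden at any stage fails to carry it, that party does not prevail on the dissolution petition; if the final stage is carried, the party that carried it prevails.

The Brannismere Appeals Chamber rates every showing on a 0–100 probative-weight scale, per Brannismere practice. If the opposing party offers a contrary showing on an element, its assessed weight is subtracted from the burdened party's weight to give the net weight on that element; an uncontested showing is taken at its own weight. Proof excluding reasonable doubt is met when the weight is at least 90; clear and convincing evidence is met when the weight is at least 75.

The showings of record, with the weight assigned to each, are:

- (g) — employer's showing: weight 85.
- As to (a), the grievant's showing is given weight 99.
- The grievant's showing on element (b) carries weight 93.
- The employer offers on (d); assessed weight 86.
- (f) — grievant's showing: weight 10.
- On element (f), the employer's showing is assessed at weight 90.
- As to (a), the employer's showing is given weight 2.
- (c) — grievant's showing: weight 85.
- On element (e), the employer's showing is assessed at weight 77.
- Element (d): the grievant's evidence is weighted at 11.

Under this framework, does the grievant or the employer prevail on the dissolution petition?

Stage 1 — burden on grievant; standard: proof excluding reasonable doubt (weight is at least 90).
    (a): 99 − 2 = 97 ≥ 90 [met]
    (b): 93 ≥ 90 [met]
  All elements met. The grievant retains the burden for Stage 2.
Stage 2 — burden on grievant; standard: clear and convincing evidence (weight is at least 75).
    (c): 85 ≥ 75 [met]
  Stage 2 carried; the burden shifts to the employer.
Stage 3 — burden on employer; standard: clear and convincing evidence (weight is at least 75).
    (d): 86 − 11 = 75 ≥ 75 [met]
    (e): 77 ≥ 75 [met]
  Stage 3 is satisfied; the employer continues to bear the burden.
Stage 4 — burden on employer; standard: clear and convincing evidence (weight is at least 75).
    (f): 90 − 10 = 80 ≥ 75 [met]
    (g): 85 ≥ 75 [met]
  The employer carries the last stage.
Every stage carried; the employer prevails.

employer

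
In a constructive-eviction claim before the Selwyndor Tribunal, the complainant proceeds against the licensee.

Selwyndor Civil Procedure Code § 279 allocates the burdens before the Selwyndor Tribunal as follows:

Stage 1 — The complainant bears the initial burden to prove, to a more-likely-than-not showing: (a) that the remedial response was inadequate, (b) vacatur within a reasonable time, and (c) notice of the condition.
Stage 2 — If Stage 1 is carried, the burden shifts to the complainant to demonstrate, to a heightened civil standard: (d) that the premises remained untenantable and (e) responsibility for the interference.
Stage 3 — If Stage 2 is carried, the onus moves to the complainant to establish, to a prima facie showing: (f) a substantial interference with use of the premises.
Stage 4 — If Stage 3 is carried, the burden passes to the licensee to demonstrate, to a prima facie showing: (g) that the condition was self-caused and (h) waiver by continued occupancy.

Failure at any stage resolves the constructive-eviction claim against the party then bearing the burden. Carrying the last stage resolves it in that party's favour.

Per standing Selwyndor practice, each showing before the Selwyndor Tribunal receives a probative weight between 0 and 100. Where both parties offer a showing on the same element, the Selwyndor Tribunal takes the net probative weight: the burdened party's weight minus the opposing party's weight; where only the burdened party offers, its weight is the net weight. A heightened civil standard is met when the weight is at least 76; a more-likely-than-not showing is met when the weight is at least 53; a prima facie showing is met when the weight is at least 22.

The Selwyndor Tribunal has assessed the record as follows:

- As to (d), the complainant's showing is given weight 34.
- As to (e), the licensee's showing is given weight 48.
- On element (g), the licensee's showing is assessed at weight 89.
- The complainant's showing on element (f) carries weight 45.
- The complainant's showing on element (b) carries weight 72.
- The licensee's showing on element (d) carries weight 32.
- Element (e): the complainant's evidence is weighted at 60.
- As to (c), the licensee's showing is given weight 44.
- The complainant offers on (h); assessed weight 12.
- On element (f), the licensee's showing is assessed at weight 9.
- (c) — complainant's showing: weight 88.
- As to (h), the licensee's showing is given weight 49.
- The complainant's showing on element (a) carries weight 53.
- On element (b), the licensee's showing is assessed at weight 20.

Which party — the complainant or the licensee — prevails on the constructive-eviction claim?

Stage 1 (complainant, a more-likely-than-not showing, weight is at least 53): (a) 53 ≥ 53 — meets; (b) net 72−20=52 < 53 — fails; (c) net 88−44=44 < 53 — fails.
  Not every element is met, so the complainant fails to carry Stage 1.
So the licensee prevails.

licensee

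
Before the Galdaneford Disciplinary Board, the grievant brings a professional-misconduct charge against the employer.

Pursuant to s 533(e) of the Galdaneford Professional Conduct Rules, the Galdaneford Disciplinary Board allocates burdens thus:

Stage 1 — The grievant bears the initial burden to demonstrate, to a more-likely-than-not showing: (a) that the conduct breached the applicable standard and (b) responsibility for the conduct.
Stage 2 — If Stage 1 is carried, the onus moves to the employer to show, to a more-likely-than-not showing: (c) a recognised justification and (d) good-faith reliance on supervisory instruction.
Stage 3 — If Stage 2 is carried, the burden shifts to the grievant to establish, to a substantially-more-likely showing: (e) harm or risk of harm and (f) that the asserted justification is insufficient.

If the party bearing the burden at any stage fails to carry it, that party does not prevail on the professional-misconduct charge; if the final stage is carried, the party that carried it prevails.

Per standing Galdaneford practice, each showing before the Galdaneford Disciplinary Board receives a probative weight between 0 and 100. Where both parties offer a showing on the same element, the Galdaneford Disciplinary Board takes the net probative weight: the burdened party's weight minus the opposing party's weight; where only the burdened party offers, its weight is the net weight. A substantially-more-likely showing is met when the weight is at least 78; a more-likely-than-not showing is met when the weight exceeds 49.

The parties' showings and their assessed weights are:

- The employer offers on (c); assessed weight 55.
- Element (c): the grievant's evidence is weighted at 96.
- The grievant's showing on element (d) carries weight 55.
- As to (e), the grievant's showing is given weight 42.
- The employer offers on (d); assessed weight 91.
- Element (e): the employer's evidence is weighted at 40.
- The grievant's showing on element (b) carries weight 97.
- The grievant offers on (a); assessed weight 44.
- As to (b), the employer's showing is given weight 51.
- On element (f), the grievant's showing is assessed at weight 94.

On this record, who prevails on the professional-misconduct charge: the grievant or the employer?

Stage 1 (grievant, a more-likely-than-not showing, weight exceeds 49): (a) 44 ≤ 49 — fails; (b) net 97−51=46 ≤ 49 — fails.
  Stage 1 not carried; the grievant fails its burden.
So the employer prevails.

employer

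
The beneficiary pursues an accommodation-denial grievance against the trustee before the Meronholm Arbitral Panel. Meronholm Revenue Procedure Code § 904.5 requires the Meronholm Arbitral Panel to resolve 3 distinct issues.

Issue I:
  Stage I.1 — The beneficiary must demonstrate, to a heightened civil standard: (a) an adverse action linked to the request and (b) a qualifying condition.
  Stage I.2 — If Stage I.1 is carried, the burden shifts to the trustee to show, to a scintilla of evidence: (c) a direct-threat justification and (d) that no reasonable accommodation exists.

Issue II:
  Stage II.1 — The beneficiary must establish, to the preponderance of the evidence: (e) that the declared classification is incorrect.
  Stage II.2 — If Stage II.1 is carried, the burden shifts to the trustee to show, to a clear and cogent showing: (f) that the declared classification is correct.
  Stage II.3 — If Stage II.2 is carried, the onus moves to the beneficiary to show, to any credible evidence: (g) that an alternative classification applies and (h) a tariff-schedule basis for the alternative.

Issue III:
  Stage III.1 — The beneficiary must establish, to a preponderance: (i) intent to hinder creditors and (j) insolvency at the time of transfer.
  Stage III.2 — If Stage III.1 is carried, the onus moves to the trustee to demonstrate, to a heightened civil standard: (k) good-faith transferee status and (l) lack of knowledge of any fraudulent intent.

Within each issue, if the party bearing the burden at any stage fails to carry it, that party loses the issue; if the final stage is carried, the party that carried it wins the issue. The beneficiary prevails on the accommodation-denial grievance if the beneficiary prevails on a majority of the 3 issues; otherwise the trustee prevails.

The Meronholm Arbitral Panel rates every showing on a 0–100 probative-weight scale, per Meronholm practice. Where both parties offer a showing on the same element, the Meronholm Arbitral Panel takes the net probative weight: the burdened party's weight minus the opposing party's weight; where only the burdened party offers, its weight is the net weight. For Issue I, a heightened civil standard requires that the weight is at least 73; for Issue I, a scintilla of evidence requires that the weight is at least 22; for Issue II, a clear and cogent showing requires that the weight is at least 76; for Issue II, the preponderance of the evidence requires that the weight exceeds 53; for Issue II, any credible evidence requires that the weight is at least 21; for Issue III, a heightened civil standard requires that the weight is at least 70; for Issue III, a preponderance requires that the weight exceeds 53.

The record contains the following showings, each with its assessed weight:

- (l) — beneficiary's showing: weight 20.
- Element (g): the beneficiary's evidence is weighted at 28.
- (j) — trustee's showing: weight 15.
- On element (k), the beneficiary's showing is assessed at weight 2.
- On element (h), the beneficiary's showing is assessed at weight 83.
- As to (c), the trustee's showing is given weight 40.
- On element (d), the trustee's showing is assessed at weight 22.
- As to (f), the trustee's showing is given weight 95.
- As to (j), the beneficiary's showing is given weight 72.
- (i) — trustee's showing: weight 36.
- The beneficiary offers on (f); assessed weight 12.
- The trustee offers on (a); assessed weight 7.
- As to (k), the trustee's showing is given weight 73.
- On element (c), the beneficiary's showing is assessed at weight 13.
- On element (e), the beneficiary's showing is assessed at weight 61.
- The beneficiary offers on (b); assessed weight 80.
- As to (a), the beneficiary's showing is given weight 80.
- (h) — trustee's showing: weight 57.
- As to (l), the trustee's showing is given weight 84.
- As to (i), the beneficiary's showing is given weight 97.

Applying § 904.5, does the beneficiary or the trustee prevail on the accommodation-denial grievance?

— Issue I —
Stage I.1 (beneficiary, a heightened civil standard, weight is at least 73): (a) net 80−7=73 ≥ 73 — meets; (b) 80 ≥ 73 — meets.
  Stage I.1 is satisfied; the onus moves to the trustee.
Stage I.2 (trustee, a scintilla of evidence, weight is at least 22): (c) net 40−13=27 ≥ 22 — meets; (d) 22 ≥ 22 — meets.
  Stage I.2 carried; the final stage is satisfied.
Every stage carried; the trustee prevails on this issue.
— Issue II —
At Stage II.1 the beneficiary must meet the preponderance of the evidence (weight exceeds 53): on (e) the weight is 61, which does exceed 53, so (e) meets the standard.
  All elements met. The burden passes to the trustee.
At Stage II.2 the trustee must meet a clear and cogent showing (weight is at least 76): on (f) the weight is 95 less the opposing 12 gives net 83, ≥ 76, so (f) meets the standard.
  Stage II.2 is satisfied; the onus moves to the beneficiary.
At Stage II.3 the beneficiary must meet any credible evidence (weight is at least 21): on (g) the weight is 28, ≥ 21, so (g) meets the standard; on (h) the weight is 83 less the opposing 57 gives net 26, which does reach 21, so (h) meets the standard.
  The beneficiary carries the last stage.
Every stage carried; the beneficiary prevails on this issue.
— Issue III —
At Stage III.1 the beneficiary must meet a preponderance (weight exceeds 53): on (i) the weight is 97 less the opposing 36 gives net 61, > 53, so (i) meets the standard; on (j) the weight is 72 less the opposing 15 gives net 57, which does exceed 53, so (j) meets the standard.
  The beneficiary carries Stage III.1; the trustee now bears the burden.
At Stage III.2 the trustee must meet a heightened civil standard (weight is at least 70): on (k) the weight is 73 less the opposing 2 gives net 71, ≥ 70, so (k) meets the standard; on (l) the weight is 84 less the opposing 20 gives net 64, < 70, so (l) does not meet the standard.
  The trustee does not carry Stage III.2.
The analysis ends at Stage III.2; the beneficiary prevails on this issue.
Per-issue: Issue I → trustee; Issue II → beneficiary; Issue III → beneficiary. The beneficiary must prevail on a majority of issues; overall, the beneficiary prevails.

beneficiary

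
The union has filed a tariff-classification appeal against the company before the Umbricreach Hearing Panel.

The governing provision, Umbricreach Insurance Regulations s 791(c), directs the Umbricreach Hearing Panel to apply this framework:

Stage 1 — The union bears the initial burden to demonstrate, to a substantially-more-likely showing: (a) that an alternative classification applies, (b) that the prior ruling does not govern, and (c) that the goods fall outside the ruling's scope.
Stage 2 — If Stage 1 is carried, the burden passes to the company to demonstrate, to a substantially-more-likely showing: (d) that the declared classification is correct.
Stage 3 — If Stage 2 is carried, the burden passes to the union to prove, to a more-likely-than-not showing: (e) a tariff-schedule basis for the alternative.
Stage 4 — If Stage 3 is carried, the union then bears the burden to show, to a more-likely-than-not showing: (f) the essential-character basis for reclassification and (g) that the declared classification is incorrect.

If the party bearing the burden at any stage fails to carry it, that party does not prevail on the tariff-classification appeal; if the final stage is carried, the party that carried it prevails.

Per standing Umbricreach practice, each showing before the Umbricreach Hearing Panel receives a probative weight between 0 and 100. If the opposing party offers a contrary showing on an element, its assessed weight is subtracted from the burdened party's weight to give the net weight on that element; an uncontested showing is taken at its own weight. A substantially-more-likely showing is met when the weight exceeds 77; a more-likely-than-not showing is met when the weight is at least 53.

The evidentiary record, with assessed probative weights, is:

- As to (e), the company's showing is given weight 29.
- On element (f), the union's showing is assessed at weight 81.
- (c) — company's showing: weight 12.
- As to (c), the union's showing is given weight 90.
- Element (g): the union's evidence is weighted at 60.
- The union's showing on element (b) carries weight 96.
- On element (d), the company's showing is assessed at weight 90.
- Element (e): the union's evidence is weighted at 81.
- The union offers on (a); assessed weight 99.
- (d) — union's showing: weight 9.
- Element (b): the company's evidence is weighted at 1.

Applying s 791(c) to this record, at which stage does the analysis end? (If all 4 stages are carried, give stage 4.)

stage 3

At Stage 1 the union must meet a substantially-more-likely showing (weight exceeds 77): on (a) the weight is 99, > 77, so (a) meets the standard; on (b) the weight is 96 less the opposing 1 gives net 95, which does exceed 77, so (b) meets the standard; on (c) the weight is 90 less the opposing 12 gives net 78, which does exceed 77, so (c) meets the standard.
  The union carries Stage 1; the company now bears the burden.
At Stage 2 the company must meet a substantially-more-likely showing (weight exceeds 77): on (d) the weight is 90 less the opposing 9 gives net 81, which does exceed 77, so (d) meets the standard.
  Stage 2 is satisfied; the onus moves to the union.
At Stage 3 the union must meet a more-likely-than-not showing (weight is at least 53): on (e) the weight is 81 less the opposing 29 gives net 52, < 53, so (e) does not meet the standard.
  Not every element is met, so the union fails to carry Stage 3.
So the company prevails.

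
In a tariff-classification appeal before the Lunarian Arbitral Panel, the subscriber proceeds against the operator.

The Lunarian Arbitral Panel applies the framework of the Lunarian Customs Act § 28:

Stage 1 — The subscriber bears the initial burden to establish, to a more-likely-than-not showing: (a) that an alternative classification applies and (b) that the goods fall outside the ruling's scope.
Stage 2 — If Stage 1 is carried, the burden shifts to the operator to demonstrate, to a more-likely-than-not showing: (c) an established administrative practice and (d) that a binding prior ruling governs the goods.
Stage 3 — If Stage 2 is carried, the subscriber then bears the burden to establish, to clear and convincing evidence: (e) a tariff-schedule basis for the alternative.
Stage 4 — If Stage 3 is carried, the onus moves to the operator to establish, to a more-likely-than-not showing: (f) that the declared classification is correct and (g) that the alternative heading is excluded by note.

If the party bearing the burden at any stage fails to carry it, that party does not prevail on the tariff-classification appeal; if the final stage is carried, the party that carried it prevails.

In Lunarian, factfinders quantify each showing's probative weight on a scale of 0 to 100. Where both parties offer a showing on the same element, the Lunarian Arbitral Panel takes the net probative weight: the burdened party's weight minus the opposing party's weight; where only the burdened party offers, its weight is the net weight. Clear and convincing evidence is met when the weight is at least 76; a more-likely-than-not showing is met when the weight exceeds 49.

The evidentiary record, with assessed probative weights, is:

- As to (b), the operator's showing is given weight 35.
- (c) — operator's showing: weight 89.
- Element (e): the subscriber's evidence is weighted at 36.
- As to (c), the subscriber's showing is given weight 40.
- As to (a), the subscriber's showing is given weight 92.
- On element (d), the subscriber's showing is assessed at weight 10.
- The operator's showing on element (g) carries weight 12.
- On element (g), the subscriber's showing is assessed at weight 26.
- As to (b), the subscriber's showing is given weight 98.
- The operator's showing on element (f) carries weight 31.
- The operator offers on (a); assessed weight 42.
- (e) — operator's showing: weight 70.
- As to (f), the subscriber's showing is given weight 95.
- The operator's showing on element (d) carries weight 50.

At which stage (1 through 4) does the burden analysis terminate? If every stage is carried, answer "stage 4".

Stage 1 — burden on subscriber; standard: a more-likely-than-not showing (weight exceeds 49).
    (a): 92 − 42 = 50 > 49 [met]
    (b): 98 − 35 = 63 > 49 [met]
  The subscriber carries Stage 1; the operator now bears the burden.
Stage 2 — burden on operator; standard: a more-likely-than-not showing (weight exceeds 49).
    (c): 89 − 40 = 49 ≤ 49 [not met]
    (d): 50 − 10 = 40 ≤ 49 [not met]
  The operator does not carry Stage 2.
The subscriber prevails.

stage 2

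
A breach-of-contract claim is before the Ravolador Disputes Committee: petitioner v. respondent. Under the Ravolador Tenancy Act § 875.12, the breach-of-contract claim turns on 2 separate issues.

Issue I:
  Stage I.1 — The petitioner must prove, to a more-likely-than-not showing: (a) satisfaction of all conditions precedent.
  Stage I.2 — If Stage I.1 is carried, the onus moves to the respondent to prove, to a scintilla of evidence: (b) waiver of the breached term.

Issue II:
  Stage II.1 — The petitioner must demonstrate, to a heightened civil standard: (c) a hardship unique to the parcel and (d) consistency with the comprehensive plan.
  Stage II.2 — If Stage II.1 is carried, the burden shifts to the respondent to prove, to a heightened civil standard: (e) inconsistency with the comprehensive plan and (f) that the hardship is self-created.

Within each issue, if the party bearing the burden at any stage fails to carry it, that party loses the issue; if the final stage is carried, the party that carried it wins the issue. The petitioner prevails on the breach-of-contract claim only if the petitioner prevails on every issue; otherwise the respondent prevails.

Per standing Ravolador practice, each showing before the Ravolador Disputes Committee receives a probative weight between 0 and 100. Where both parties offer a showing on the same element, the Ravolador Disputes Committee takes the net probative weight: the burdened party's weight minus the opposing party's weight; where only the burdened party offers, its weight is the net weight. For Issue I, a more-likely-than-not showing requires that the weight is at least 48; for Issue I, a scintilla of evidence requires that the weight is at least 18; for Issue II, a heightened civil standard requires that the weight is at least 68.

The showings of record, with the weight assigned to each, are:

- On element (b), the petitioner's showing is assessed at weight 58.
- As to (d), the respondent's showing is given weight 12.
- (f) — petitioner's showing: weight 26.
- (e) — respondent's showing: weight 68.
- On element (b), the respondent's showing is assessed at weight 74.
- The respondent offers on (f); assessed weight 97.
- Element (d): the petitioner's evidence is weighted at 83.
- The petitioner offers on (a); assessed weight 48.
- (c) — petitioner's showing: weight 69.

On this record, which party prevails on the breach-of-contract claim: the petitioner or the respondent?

— Issue I —
At Stage I.1 the petitioner must meet a more-likely-than-not showing (weight is at least 48): on (a) the weight is 48, which does reach 48, so (a) meets the standard.
  Stage I.1 carried; the burden shifts to the respondent.
At Stage I.2 the respondent must meet a scintilla of evidence (weight is at least 18): on (b) the weight is 74 less the opposing 58 gives net 16, < 18, so (b) does not meet the standard.
  The respondent does not carry Stage I.2.
The analysis ends at Stage I.2; the petitioner prevails on this issue.
— Issue II —
At Stage II.1 the petitioner must meet a heightened civil standard (weight is at least 68): on (c) the weight is 69, ≥ 68, so (c) meets the standard; on (d) the weight is 83 less the opposing 12 gives net 71, ≥ 68, so (d) meets the standard.
  Stage II.1 carried; the burden shifts to the respondent.
At Stage II.2 the respondent must meet a heightened civil standard (weight is at least 68): on (e) the weight is 68, ≥ 68, so (e) meets the standard; on (f) the weight is 97 less the opposing 26 gives net 71, which does reach 68, so (f) meets the standard.
  The respondent carries the last stage.
All stages carried — the respondent prevails on this issue.
Per-issue: Issue I → petitioner; Issue II → respondent. The petitioner must prevail on every issue; overall, the respondent prevails.

respondent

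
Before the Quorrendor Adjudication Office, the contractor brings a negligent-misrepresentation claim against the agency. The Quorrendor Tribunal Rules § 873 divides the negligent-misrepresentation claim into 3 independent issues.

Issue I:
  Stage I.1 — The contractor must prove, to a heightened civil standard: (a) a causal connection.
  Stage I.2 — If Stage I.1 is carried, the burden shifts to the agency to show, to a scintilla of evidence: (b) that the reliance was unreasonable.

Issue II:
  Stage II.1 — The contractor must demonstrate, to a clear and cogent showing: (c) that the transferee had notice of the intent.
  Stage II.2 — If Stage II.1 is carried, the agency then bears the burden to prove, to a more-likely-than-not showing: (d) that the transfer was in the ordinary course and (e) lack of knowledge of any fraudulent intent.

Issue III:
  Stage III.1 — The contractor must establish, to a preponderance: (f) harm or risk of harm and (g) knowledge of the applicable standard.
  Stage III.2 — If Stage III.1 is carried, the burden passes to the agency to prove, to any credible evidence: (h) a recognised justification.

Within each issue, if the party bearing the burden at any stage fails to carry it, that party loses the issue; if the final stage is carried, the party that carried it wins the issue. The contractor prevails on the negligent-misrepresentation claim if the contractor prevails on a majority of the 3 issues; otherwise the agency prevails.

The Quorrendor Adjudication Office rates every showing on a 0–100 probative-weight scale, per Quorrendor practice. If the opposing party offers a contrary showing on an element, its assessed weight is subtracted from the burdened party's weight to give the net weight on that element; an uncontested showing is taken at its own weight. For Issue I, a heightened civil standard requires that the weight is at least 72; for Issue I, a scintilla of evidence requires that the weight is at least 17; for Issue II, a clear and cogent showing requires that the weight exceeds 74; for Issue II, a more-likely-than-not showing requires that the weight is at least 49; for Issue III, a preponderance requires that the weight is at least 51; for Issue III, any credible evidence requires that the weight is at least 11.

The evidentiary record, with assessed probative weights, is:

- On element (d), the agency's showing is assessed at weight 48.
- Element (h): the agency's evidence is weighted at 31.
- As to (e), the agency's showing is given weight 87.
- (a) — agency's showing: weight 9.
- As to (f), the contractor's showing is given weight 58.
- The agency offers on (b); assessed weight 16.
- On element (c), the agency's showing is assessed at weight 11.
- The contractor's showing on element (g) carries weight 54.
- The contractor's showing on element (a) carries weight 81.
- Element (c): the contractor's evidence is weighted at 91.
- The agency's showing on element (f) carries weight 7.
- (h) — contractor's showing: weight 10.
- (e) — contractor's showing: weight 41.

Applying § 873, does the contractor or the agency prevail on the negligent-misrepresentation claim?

contractor

— Issue I —
Stage I.1 (contractor, a heightened civil standard, weight is at least 72): (a) net 81−9=72 ≥ 72 — meets.
  All elements met. The burden passes to the agency.
Stage I.2 (agency, a scintilla of evidence, weight is at least 17): (b) 16 < 17 — fails.
  The agency does not carry Stage I.2.
The analysis ends at Stage I.2; the contractor prevails on this issue.
— Issue II —
At Stage II.1 the contractor must meet a clear and cogent showing (weight exceeds 74): on (c) the weight is 91 less the opposing 11 gives net 80, which does exceed 74, so (c) meets the standard.
  All elements met. The burden passes to the agency.
At Stage II.2 the agency must meet a more-likely-than-not showing (weight is at least 49): on (d) the weight is 48, which does not reach 49, so (d) does not meet the standard; on (e) the weight is 87 less the opposing 41 gives net 46, < 49, so (e) does not meet the standard.
  Not every element is met, so the agency fails to carry Stage II.2.
The contractor prevails on this issue.
— Issue III —
Stage III.1 (contractor, a preponderance, weight is at least 51): (f) net 58−7=51 ≥ 51 — meets; (g) 54 ≥ 51 — meets.
  Stage III.1 is satisfied; the onus moves to the agency.
Stage III.2 (agency, any credible evidence, weight is at least 11): (h) net 31−10=21 ≥ 11 — meets.
  The agency carries the last stage.
With every stage satisfied, the agency prevails on this issue.
Per-issue: Issue I → contractor; Issue II → contractor; Issue III → agency. The contractor must prevail on a majority of issues; overall, the contractor prevails.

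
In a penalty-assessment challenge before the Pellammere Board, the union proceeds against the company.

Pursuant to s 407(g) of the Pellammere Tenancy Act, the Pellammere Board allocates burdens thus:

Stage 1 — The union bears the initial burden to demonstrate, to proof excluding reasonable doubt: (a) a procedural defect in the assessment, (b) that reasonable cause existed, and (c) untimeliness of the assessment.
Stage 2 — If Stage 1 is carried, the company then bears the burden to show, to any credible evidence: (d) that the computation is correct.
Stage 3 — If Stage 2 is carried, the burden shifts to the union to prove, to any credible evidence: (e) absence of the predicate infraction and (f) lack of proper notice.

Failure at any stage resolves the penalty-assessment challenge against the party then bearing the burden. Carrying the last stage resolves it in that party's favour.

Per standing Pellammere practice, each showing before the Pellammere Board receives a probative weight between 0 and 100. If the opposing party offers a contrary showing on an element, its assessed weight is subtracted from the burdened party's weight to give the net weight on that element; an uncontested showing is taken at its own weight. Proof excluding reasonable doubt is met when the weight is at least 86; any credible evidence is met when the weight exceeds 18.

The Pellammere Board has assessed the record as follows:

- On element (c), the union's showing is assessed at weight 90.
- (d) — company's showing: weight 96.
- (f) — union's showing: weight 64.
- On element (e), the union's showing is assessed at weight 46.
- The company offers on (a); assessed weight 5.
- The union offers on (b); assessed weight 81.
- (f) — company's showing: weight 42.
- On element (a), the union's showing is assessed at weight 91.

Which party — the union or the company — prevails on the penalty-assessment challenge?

Stage 1 — burden on union; standard: proof excluding reasonable doubt (weight is at least 86).
    (a): 91 − 5 = 86 ≥ 86 [met]
    (b): 81 < 86 [not met]
    (c): 90 ≥ 86 [met]
  The union does not carry Stage 1.
So the company prevails.

company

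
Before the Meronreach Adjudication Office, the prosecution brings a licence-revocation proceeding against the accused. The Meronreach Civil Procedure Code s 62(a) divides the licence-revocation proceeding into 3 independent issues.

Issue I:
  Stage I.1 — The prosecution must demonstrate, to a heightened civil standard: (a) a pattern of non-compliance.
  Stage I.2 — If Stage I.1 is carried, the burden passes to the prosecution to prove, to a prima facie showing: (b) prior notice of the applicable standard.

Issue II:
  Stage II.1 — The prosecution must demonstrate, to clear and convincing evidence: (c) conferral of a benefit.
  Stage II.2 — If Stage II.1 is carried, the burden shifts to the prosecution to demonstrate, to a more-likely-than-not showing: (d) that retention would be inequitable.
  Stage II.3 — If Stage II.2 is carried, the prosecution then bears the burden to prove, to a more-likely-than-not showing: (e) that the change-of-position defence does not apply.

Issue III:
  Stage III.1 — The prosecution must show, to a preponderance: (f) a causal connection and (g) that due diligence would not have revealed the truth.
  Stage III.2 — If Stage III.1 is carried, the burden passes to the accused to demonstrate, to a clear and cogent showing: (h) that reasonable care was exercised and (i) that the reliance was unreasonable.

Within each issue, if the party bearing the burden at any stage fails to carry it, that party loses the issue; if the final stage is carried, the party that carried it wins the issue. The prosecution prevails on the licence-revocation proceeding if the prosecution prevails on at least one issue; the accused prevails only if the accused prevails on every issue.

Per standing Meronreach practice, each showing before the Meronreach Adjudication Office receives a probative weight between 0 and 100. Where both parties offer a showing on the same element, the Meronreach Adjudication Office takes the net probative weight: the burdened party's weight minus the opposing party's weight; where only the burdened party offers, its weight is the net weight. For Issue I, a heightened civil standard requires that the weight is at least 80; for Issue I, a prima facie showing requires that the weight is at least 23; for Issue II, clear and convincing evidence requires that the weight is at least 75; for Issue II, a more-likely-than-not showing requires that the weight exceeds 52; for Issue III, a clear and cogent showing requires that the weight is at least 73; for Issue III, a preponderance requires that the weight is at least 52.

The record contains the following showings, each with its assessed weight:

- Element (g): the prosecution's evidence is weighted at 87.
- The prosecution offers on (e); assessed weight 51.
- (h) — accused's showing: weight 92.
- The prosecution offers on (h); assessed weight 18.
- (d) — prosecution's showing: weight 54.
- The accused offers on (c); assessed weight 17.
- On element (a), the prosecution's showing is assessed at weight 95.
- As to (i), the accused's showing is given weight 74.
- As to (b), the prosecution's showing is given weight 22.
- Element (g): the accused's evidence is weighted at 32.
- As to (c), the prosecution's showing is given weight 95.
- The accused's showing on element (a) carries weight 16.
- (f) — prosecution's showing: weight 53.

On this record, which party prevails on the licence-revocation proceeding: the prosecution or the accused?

accused

— Issue I —
Stage I.1 — burden on prosecution; standard: a heightened civil standard (weight is at least 80).
    (a): 95 − 16 = 79 < 80 [not met]
  Stage I.1 not carried; the prosecution fails its burden.
The analysis ends at Stage I.1; the accused prevails on this issue.
— Issue II —
Stage II.1 — burden on prosecution; standard: clear and convincing evidence (weight is at least 75).
    (c): 95 − 17 = 78 ≥ 75 [met]
  All elements met. The prosecution retains the burden for Stage II.2.
Stage II.2 — burden on prosecution; standard: a more-likely-than-not showing (weight exceeds 52).
    (d): 54 > 52 [met]
  All elements met. The prosecution retains the burden for Stage II.3.
Stage II.3 — burden on prosecution; standard: a more-likely-than-not showing (weight exceeds 52).
    (e): 51 ≤ 52 [not met]
  Not every element is met, so the prosecution fails to carry Stage II.3.
The analysis ends at Stage II.3; the accused prevails on this issue.
— Issue III —
Stage III.1 — burden on prosecution; standard: a preponderance (weight is at least 52).
    (f): 53 ≥ 52 [met]
    (g): 87 − 32 = 55 ≥ 52 [met]
  Stage III.1 carried; the burden shifts to the accused.
Stage III.2 — burden on accused; standard: a clear and cogent showing (weight is at least 73).
    (h): 92 − 18 = 74 ≥ 73 [met]
    (i): 74 ≥ 73 [met]
  Stage III.2 carried; the final stage is satisfied.
With every stage satisfied, the accused prevails on this issue.
Per-issue: Issue I → accused; Issue II → accused; Issue III → accused. The prosecution must prevail on at least one issue; overall, the accused prevails.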